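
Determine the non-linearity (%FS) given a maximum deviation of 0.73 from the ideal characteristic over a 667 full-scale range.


Linearity error = (max deviation / full scale) * 100%.
Linearity = (0.73 / 667) * 100
Linearity = 0.109 %FS

0.109 %FS


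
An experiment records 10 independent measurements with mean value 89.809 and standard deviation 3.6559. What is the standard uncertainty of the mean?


The standard uncertainty for Type A evaluation is u = s / sqrt(n).
u = 3.6559 / sqrt(10)
u = 3.6559 / 3.1623
u = 1.1561

1.1561


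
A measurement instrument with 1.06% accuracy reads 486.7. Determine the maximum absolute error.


Absolute error = (accuracy% / 100) * reading.
Error = (1.06 / 100) * 486.7
Error = 0.0106 * 486.7
Error = 5.159

5.159


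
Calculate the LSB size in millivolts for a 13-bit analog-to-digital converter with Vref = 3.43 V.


The resolution (LSB) of an ADC is Vref / 2^n.
LSB = 3.43 / 2^13
LSB = 3.43 / 8192
LSB = 0.0004187 V = 0.41870117 mV

0.41870117 mV


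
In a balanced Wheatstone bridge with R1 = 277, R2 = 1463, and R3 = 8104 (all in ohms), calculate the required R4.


At balance: R1*R4 = R2*R3, so R4 = R2*R3/R1.
R4 = 1463 * 8104 / 277
R4 = 11856152 / 277
R4 = 42801.99 ohm

42801.99 ohm


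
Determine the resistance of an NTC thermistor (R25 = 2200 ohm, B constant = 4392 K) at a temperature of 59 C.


NTC thermistor equation: Rt = R25 * exp(B * (1/T - 1/T25)).
T in Kelvin: 332.15 K, T25 = 298.15 K
1/T - 1/T25 = 1/332.15 - 1/298.15 = -0.00034333
B * (1/T - 1/T25) = 4392 * -0.00034333 = -1.5079
Rt = 2200 * exp(-1.5079) = 487.0 ohm

487.0 ohm


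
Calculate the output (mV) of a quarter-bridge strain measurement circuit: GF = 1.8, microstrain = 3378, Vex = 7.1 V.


Quarter bridge output: Vout = (GF * epsilon * Vex) / 4.
Vout = (1.8 * 3378e-6 * 7.1) / 4
Vout = 0.04317084 / 4 V
Vout = 0.01079271 V = 10.7927 mV

10.7927 mV


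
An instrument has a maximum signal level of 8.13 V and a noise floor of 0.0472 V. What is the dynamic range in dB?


Dynamic range = 20 * log10(Vmax / Vnoise).
DR = 20 * log10(8.13 / 0.0472)
DR = 20 * log10(172.25)
DR = 44.72 dB

44.72 dB


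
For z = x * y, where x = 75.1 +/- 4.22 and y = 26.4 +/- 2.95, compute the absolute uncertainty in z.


For a product z = x*y, the relative uncertainty is:
uz/z = sqrt((ux/x)^2 + (uy/y)^2)
Relative uncertainties: ux/x = 4.22/75.1 = 0.056192
uy/y = 2.95/26.4 = 0.111742
z = 75.1 * 26.4 = 1982.6
uz = 1982.6 * sqrt(0.056192^2 + 0.111742^2) = 247.98

247.98


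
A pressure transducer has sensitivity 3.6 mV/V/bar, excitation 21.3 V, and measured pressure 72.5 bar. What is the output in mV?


Output = sensitivity * Vex * P.
Vout = 3.6 * 21.3 * 72.5
Vout = 76.68 * 72.5
Vout = 5559.3 mV

5559.3 mV


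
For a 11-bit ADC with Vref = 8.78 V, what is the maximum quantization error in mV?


The maximum quantization error is +/- LSB/2.
LSB = Vref / 2^n = 8.78 / 2048 = 0.00428711 V
Max error = LSB / 2 = 0.00428711 / 2 = 0.00214355 V
Max error = 2.1436 mV

2.1436 mV


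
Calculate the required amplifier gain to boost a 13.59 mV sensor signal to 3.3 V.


Gain = Vout / Vin (converting to same units).
G = 3.3 V / 13.59 mV
G = 3300.0 mV / 13.59 mV
G = 242.83

242.83


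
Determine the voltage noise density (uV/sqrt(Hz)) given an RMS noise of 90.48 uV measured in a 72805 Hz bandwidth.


Noise spectral density = Vrms / sqrt(BW).
NSD = 90.48 / sqrt(72805)
NSD = 90.48 / 269.824
NSD = 0.3353 uV/sqrt(Hz)

0.3353 uV/sqrt(Hz)


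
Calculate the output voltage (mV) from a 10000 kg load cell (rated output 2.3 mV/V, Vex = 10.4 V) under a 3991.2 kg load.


Vout = rated_output * Vex * (load / capacity).
Vout = 2.3 * 10.4 * (3991.2 / 10000)
Vout = 2.3 * 10.4 * 0.39912
Vout = 9.547 mV

9.547 mV


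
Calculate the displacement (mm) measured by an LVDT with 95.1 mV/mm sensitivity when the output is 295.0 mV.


Displacement = Vout / sensitivity.
d = 295.0 / 95.1
d = 3.102 mm

3.102 mm


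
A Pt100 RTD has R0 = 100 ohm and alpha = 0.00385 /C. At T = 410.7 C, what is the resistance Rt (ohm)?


The RTD equation: Rt = R0 * (1 + alpha * T).
Rt = 100 * (1 + 0.00385 * 410.7)
Rt = 100 * (1 + 1.581195)
Rt = 100 * 2.581195
Rt = 258.12 ohm

258.12 ohm


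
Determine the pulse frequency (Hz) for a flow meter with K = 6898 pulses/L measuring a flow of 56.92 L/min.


Frequency = K * Q / 60 (converting L/min to L/s).
f = 6898 * 56.92 / 60
f = 392634.16 / 60
f = 6543.9 Hz

6543.9 Hz


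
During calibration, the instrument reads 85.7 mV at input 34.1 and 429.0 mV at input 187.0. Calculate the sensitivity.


Sensitivity = (y2 - y1) / (x2 - x1).
S = (429.0 - 85.7) / (187.0 - 34.1)
S = 343.3 / 152.9
S = 2.2453 mV/unit

2.2453 mV/unit


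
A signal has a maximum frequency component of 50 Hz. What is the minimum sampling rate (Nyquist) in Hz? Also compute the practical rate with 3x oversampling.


By Nyquist theorem, fs_min = 2 * fmax.
fs_min = 2 * 50 = 100 Hz
Practical rate = 3 * fs_min = 3 * 100 = 300 Hz

fs_min = 100 Hz, fs_practical = 300 Hz


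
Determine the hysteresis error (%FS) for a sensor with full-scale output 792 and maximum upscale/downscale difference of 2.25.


Hysteresis = (max difference / full scale) * 100%.
H = (2.25 / 792) * 100
H = 0.284 %FS

0.284 %FS


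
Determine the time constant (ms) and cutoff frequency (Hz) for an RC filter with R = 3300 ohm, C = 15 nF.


Time constant: tau = R * C.
tau = 3300 * 1.50e-08 = 4.95e-05 s
tau = 0.0495 ms
Cutoff frequency: fc = 1 / (2*pi*R*C).
fc = 1 / (2*pi*4.95e-05) = 3215.25 Hz

tau = 0.0495 ms, fc = 3215.25 Hz


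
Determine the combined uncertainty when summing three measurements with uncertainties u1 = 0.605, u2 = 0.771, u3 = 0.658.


For a sum of independent quantities, uc = sqrt(u1^2 + u2^2 + u3^2).
uc = sqrt(0.605^2 + 0.771^2 + 0.658^2)
uc = sqrt(0.366025 + 0.594441 + 0.432964)
uc = 1.1804

1.1804


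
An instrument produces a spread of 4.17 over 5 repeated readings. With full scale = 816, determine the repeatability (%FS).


Repeatability = (spread / full scale) * 100%.
R = (4.17 / 816) * 100
R = 0.511 %FS

0.511 %FS


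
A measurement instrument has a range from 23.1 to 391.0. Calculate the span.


Span = upper range - lower range.
Span = 391.0 - (23.1)
Span = 367.9

367.9


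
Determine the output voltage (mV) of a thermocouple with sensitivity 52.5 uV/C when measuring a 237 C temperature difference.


The thermocouple output V = sensitivity * dT.
V = 52.5 uV/C * 237 C
V = 12442.5 uV
V = 12.443 mV

12.443 mV


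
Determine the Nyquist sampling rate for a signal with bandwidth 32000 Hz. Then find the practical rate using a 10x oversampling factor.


By Nyquist theorem, fs_min = 2 * fmax.
fs_min = 2 * 32000 = 64000 Hz
Practical rate = 10 * fs_min = 10 * 64000 = 640000 Hz

fs_min = 64000 Hz, fs_practical = 640000 Hz


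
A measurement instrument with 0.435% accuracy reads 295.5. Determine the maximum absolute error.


Absolute error = (accuracy% / 100) * reading.
Error = (0.435 / 100) * 295.5
Error = 0.00435 * 295.5
Error = 1.2854

1.2854


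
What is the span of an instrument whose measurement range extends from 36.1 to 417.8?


Span = upper range - lower range.
Span = 417.8 - (36.1)
Span = 381.7

381.7


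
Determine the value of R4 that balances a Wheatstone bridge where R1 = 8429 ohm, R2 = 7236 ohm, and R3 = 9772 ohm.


At balance: R1*R4 = R2*R3, so R4 = R2*R3/R1.
R4 = 7236 * 9772 / 8429
R4 = 70710192 / 8429
R4 = 8388.92 ohm

8388.92 ohm


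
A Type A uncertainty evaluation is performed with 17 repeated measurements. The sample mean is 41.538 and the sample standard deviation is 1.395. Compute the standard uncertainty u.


The standard uncertainty for Type A evaluation is u = s / sqrt(n).
u = 1.395 / sqrt(17)
u = 1.395 / 4.1231
u = 0.3383

0.3383


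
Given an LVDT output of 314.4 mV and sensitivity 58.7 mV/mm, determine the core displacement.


Displacement = Vout / sensitivity.
d = 314.4 / 58.7
d = 5.356 mm

5.356 mm


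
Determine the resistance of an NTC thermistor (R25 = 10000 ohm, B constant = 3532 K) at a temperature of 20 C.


NTC thermistor equation: Rt = R25 * exp(B * (1/T - 1/T25)).
T in Kelvin: 293.15 K, T25 = 298.15 K
1/T - 1/T25 = 1/293.15 - 1/298.15 = 5.721e-05
B * (1/T - 1/T25) = 3532 * 5.721e-05 = 0.2021
Rt = 10000 * exp(0.2021) = 12239.1 ohm

12239.1 ohm


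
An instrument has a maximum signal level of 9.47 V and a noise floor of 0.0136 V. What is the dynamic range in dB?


Dynamic range = 20 * log10(Vmax / Vnoise).
DR = 20 * log10(9.47 / 0.0136)
DR = 20 * log10(696.32)
DR = 56.86 dB

56.86 dB


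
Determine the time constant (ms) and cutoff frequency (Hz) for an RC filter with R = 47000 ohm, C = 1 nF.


Time constant: tau = R * C.
tau = 47000 * 1.00e-09 = 4.7e-05 s
tau = 0.047 ms
Cutoff frequency: fc = 1 / (2*pi*R*C).
fc = 1 / (2*pi*4.7e-05) = 3386.28 Hz

tau = 0.047 ms, fc = 3386.28 Hz


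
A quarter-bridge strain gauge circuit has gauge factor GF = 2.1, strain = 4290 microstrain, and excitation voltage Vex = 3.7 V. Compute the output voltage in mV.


Quarter bridge output: Vout = (GF * epsilon * Vex) / 4.
Vout = (2.1 * 4290e-6 * 3.7) / 4
Vout = 0.0333333 / 4 V
Vout = 0.00833333 V = 8.3333 mV

8.3333 mV


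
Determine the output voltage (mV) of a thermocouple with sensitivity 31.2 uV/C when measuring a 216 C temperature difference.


The thermocouple output V = sensitivity * dT.
V = 31.2 uV/C * 216 C
V = 6739.2 uV
V = 6.739 mV

6.739 mV


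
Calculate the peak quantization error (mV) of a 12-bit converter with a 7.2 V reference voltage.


The maximum quantization error is +/- LSB/2.
LSB = Vref / 2^n = 7.2 / 4096 = 0.00175781 V
Max error = LSB / 2 = 0.00175781 / 2 = 0.00087891 V
Max error = 0.8789 mV

0.8789 mV


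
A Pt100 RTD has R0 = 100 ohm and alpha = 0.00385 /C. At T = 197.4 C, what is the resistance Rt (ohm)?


The RTD equation: Rt = R0 * (1 + alpha * T).
Rt = 100 * (1 + 0.00385 * 197.4)
Rt = 100 * (1 + 0.75999)
Rt = 100 * 1.75999
Rt = 175.999 ohm

175.999 ohm


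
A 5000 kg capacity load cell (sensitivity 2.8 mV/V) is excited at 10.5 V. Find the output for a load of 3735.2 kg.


Vout = rated_output * Vex * (load / capacity).
Vout = 2.8 * 10.5 * (3735.2 / 5000)
Vout = 2.8 * 10.5 * 0.74704
Vout = 21.963 mV

21.963 mV


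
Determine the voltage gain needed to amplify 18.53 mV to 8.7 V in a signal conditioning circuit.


Gain = Vout / Vin (converting to same units).
G = 8.7 V / 18.53 mV
G = 8700.0 mV / 18.53 mV
G = 469.51

469.51


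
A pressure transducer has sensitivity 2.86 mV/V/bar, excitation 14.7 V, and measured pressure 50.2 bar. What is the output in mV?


Output = sensitivity * Vex * P.
Vout = 2.86 * 14.7 * 50.2
Vout = 42.042 * 50.2
Vout = 2110.51 mV

2110.51 mV


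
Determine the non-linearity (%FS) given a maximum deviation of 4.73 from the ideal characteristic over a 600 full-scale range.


Linearity error = (max deviation / full scale) * 100%.
Linearity = (4.73 / 600) * 100
Linearity = 0.788 %FS

0.788 %FS


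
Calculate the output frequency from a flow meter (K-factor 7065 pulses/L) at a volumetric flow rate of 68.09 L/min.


Frequency = K * Q / 60 (converting L/min to L/s).
f = 7065 * 68.09 / 60
f = 481055.85 / 60
f = 8017.6 Hz

8017.6 Hz


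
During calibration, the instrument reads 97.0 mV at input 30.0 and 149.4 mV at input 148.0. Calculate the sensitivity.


Sensitivity = (y2 - y1) / (x2 - x1).
S = (149.4 - 97.0) / (148.0 - 30.0)
S = 52.4 / 118.0
S = 0.4441 mV/unit

0.4441 mV/unit


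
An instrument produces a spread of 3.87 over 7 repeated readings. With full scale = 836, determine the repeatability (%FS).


Repeatability = (spread / full scale) * 100%.
R = (3.87 / 836) * 100
R = 0.463 %FS

0.463 %FS


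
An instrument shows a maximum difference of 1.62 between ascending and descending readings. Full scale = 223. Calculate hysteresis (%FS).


Hysteresis = (max difference / full scale) * 100%.
H = (1.62 / 223) * 100
H = 0.726 %FS

0.726 %FS


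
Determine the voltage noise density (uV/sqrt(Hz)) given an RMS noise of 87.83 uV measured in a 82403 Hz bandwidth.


Noise spectral density = Vrms / sqrt(BW).
NSD = 87.83 / sqrt(82403)
NSD = 87.83 / 287.0592
NSD = 0.306 uV/sqrt(Hz)

0.306 uV/sqrt(Hz)


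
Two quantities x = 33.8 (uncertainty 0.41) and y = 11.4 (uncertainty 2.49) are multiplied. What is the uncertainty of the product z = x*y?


For a product z = x*y, the relative uncertainty is:
uz/z = sqrt((ux/x)^2 + (uy/y)^2)
Relative uncertainties: ux/x = 0.41/33.8 = 0.01213
uy/y = 2.49/11.4 = 0.218421
z = 33.8 * 11.4 = 385.3
uz = 385.3 * sqrt(0.01213^2 + 0.218421^2) = 84.292

84.292


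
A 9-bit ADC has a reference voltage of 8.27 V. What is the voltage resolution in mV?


The resolution (LSB) of an ADC is Vref / 2^n.
LSB = 8.27 / 2^9
LSB = 8.27 / 512
LSB = 0.01615234 V = 16.15234375 mV

16.15234375 mV


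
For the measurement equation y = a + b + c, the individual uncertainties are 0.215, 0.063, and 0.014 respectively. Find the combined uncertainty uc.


For a sum of independent quantities, uc = sqrt(u1^2 + u2^2 + u3^2).
uc = sqrt(0.215^2 + 0.063^2 + 0.014^2)
uc = sqrt(0.046225 + 0.003969 + 0.000196)
uc = 0.2245

0.2245


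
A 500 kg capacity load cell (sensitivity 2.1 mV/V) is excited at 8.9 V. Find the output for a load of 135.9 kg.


Vout = rated_output * Vex * (load / capacity).
Vout = 2.1 * 8.9 * (135.9 / 500)
Vout = 2.1 * 8.9 * 0.2718
Vout = 5.08 mV

5.08 mV


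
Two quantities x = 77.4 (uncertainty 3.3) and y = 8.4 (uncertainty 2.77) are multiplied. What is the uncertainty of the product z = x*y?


For a product z = x*y, the relative uncertainty is:
uz/z = sqrt((ux/x)^2 + (uy/y)^2)
Relative uncertainties: ux/x = 3.3/77.4 = 0.042636
uy/y = 2.77/8.4 = 0.329762
z = 77.4 * 8.4 = 650.2
uz = 650.2 * sqrt(0.042636^2 + 0.329762^2) = 216.183

216.183


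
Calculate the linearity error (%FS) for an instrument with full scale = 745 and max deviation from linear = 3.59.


Linearity error = (max deviation / full scale) * 100%.
Linearity = (3.59 / 745) * 100
Linearity = 0.482 %FS

0.482 %FS


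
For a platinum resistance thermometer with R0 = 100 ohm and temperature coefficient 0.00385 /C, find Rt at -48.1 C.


The RTD equation: Rt = R0 * (1 + alpha * T).
Rt = 100 * (1 + 0.00385 * -48.1)
Rt = 100 * (1 + -0.185185)
Rt = 100 * 0.814815
Rt = 81.481 ohm

81.481 ohm


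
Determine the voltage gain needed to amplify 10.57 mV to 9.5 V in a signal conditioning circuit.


Gain = Vout / Vin (converting to same units).
G = 9.5 V / 10.57 mV
G = 9500.0 mV / 10.57 mV
G = 898.77

898.77


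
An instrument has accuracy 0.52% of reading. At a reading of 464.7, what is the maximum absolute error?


Absolute error = (accuracy% / 100) * reading.
Error = (0.52 / 100) * 464.7
Error = 0.0052 * 464.7
Error = 2.4164

2.4164


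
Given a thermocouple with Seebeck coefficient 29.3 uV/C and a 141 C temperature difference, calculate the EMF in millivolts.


The thermocouple output V = sensitivity * dT.
V = 29.3 uV/C * 141 C
V = 4131.3 uV
V = 4.131 mV

4.131 mV


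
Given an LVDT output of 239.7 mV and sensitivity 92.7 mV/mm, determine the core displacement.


Displacement = Vout / sensitivity.
d = 239.7 / 92.7
d = 2.586 mm

2.586 mm


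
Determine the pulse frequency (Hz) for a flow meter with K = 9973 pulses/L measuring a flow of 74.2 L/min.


Frequency = K * Q / 60 (converting L/min to L/s).
f = 9973 * 74.2 / 60
f = 739996.6 / 60
f = 12333.28 Hz

12333.28 Hz


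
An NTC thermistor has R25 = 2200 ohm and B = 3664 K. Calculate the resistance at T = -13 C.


NTC thermistor equation: Rt = R25 * exp(B * (1/T - 1/T25)).
T in Kelvin: 260.15 K, T25 = 298.15 K
1/T - 1/T25 = 1/260.15 - 1/298.15 = 0.00048992
B * (1/T - 1/T25) = 3664 * 0.00048992 = 1.7951
Rt = 2200 * exp(1.7951) = 13243.7 ohm

13243.7 ohm


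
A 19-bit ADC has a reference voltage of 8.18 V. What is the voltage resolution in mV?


The resolution (LSB) of an ADC is Vref / 2^n.
LSB = 8.18 / 2^19
LSB = 8.18 / 524288
LSB = 1.56e-05 V = 0.01560211 mV

0.01560211 mV


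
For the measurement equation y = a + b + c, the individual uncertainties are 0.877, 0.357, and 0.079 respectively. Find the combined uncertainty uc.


For a sum of independent quantities, uc = sqrt(u1^2 + u2^2 + u3^2).
uc = sqrt(0.877^2 + 0.357^2 + 0.079^2)
uc = sqrt(0.769129 + 0.127449 + 0.006241)
uc = 0.9502

0.9502


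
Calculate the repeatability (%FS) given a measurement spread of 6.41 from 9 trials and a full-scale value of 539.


Repeatability = (spread / full scale) * 100%.
R = (6.41 / 539) * 100
R = 1.189 %FS

1.189 %FS


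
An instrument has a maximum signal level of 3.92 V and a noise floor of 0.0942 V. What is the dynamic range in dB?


Dynamic range = 20 * log10(Vmax / Vnoise).
DR = 20 * log10(3.92 / 0.0942)
DR = 20 * log10(41.61)
DR = 32.38 dB

32.38 dB


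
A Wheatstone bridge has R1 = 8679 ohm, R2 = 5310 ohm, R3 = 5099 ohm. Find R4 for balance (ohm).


At balance: R1*R4 = R2*R3, so R4 = R2*R3/R1.
R4 = 5310 * 5099 / 8679
R4 = 27075690 / 8679
R4 = 3119.68 ohm

3119.68 ohm


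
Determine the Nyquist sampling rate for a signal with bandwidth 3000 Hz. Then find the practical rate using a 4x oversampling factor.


By Nyquist theorem, fs_min = 2 * fmax.
fs_min = 2 * 3000 = 6000 Hz
Practical rate = 4 * fs_min = 4 * 6000 = 24000 Hz

fs_min = 6000 Hz, fs_practical = 24000 Hz


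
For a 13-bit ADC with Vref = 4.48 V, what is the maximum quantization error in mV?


The maximum quantization error is +/- LSB/2.
LSB = Vref / 2^n = 4.48 / 8192 = 0.00054688 V
Max error = LSB / 2 = 0.00054688 / 2 = 0.00027344 V
Max error = 0.2734 mV

0.2734 mV


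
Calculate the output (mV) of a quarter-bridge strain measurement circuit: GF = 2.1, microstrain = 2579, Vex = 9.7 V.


Quarter bridge output: Vout = (GF * epsilon * Vex) / 4.
Vout = (2.1 * 2579e-6 * 9.7) / 4
Vout = 0.05253423 / 4 V
Vout = 0.01313356 V = 13.1336 mV

13.1336 mV


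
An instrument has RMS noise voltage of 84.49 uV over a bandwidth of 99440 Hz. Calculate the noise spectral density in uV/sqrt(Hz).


Noise spectral density = Vrms / sqrt(BW).
NSD = 84.49 / sqrt(99440)
NSD = 84.49 / 315.3411
NSD = 0.2679 uV/sqrt(Hz)

0.2679 uV/sqrt(Hz)


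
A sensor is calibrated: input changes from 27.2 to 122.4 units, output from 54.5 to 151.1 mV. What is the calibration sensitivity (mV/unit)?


Sensitivity = (y2 - y1) / (x2 - x1).
S = (151.1 - 54.5) / (122.4 - 27.2)
S = 96.6 / 95.2
S = 1.0147 mV/unit

1.0147 mV/unit


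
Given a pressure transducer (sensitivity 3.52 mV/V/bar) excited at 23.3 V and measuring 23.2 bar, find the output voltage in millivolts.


Output = sensitivity * Vex * P.
Vout = 3.52 * 23.3 * 23.2
Vout = 82.016 * 23.2
Vout = 1902.77 mV

1902.77 mV


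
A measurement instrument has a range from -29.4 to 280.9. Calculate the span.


Span = upper range - lower range.
Span = 280.9 - (-29.4)
Span = 310.3

310.3


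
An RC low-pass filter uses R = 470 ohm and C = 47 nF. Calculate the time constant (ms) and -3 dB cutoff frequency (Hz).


Time constant: tau = R * C.
tau = 470 * 4.70e-08 = 2.209e-05 s
tau = 0.0221 ms
Cutoff frequency: fc = 1 / (2*pi*R*C).
fc = 1 / (2*pi*2.209e-05) = 7204.84 Hz

tau = 0.0221 ms, fc = 7204.84 Hz


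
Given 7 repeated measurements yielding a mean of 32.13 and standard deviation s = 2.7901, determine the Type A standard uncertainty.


The standard uncertainty for Type A evaluation is u = s / sqrt(n).
u = 2.7901 / sqrt(7)
u = 2.7901 / 2.6458
u = 1.0546

1.0546


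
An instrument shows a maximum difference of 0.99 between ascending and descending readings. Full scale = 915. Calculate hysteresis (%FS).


Hysteresis = (max difference / full scale) * 100%.
H = (0.99 / 915) * 100
H = 0.108 %FS

0.108 %FS


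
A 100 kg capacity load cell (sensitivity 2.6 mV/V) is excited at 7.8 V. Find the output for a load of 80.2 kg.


Vout = rated_output * Vex * (load / capacity).
Vout = 2.6 * 7.8 * (80.2 / 100)
Vout = 2.6 * 7.8 * 0.802
Vout = 16.265 mV

16.265 mV


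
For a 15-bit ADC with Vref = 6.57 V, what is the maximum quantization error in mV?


The maximum quantization error is +/- LSB/2.
LSB = Vref / 2^n = 6.57 / 32768 = 0.0002005 V
Max error = LSB / 2 = 0.0002005 / 2 = 0.00010025 V
Max error = 0.1003 mV

0.1003 mV


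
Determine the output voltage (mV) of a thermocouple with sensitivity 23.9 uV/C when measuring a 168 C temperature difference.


The thermocouple output V = sensitivity * dT.
V = 23.9 uV/C * 168 C
V = 4015.2 uV
V = 4.015 mV

4.015 mV


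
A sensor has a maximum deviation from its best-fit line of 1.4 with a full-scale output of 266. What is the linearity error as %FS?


Linearity error = (max deviation / full scale) * 100%.
Linearity = (1.4 / 266) * 100
Linearity = 0.526 %FS

0.526 %FS


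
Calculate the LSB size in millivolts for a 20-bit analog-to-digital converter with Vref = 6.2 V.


The resolution (LSB) of an ADC is Vref / 2^n.
LSB = 6.2 / 2^20
LSB = 6.2 / 1048576
LSB = 5.91e-06 V = 0.00591278 mV

0.00591278 mV


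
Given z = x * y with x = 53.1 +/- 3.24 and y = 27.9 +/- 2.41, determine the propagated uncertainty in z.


For a product z = x*y, the relative uncertainty is:
uz/z = sqrt((ux/x)^2 + (uy/y)^2)
Relative uncertainties: ux/x = 3.24/53.1 = 0.061017
uy/y = 2.41/27.9 = 0.08638
z = 53.1 * 27.9 = 1481.5
uz = 1481.5 * sqrt(0.061017^2 + 0.08638^2) = 156.678

156.678


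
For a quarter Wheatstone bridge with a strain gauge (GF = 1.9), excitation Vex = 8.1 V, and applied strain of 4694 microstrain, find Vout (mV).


Quarter bridge output: Vout = (GF * epsilon * Vex) / 4.
Vout = (1.9 * 4694e-6 * 8.1) / 4
Vout = 0.07224066 / 4 V
Vout = 0.01806016 V = 18.0602 mV

18.0602 mV


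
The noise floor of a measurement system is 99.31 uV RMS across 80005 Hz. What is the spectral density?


Noise spectral density = Vrms / sqrt(BW).
NSD = 99.31 / sqrt(80005)
NSD = 99.31 / 282.8516
NSD = 0.3511 uV/sqrt(Hz)

0.3511 uV/sqrt(Hz)


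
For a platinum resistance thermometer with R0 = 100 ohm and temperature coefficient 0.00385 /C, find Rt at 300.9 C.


The RTD equation: Rt = R0 * (1 + alpha * T).
Rt = 100 * (1 + 0.00385 * 300.9)
Rt = 100 * (1 + 1.158465)
Rt = 100 * 2.158465
Rt = 215.846 ohm

215.846 ohm


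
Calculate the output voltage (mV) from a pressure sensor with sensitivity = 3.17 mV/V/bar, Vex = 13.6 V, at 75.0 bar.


Output = sensitivity * Vex * P.
Vout = 3.17 * 13.6 * 75.0
Vout = 43.112 * 75.0
Vout = 3233.4 mV

3233.4 mV


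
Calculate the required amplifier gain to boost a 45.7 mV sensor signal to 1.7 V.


Gain = Vout / Vin (converting to same units).
G = 1.7 V / 45.7 mV
G = 1700.0 mV / 45.7 mV
G = 37.2

37.2


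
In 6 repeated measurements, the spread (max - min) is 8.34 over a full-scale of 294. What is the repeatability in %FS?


Repeatability = (spread / full scale) * 100%.
R = (8.34 / 294) * 100
R = 2.837 %FS

2.837 %FS


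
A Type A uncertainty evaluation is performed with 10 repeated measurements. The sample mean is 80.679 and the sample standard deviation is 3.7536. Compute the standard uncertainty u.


The standard uncertainty for Type A evaluation is u = s / sqrt(n).
u = 3.7536 / sqrt(10)
u = 3.7536 / 3.1623
u = 1.187

1.187


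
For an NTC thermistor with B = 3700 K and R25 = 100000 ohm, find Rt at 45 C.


NTC thermistor equation: Rt = R25 * exp(B * (1/T - 1/T25)).
T in Kelvin: 318.15 K, T25 = 298.15 K
1/T - 1/T25 = 1/318.15 - 1/298.15 = -0.00021084
B * (1/T - 1/T25) = 3700 * -0.00021084 = -0.7801
Rt = 100000 * exp(-0.7801) = 45834.8 ohm

45834.8 ohm


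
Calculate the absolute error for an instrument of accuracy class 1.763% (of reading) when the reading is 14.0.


Absolute error = (accuracy% / 100) * reading.
Error = (1.763 / 100) * 14.0
Error = 0.01763 * 14.0
Error = 0.2468

0.2468


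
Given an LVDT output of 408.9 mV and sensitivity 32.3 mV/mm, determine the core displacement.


Displacement = Vout / sensitivity.
d = 408.9 / 32.3
d = 12.659 mm

12.659 mm


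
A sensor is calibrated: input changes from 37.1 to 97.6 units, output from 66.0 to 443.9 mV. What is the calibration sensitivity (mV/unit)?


Sensitivity = (y2 - y1) / (x2 - x1).
S = (443.9 - 66.0) / (97.6 - 37.1)
S = 377.9 / 60.5
S = 6.2463 mV/unit

6.2463 mV/unit


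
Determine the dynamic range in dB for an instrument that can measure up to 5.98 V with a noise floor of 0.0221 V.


Dynamic range = 20 * log10(Vmax / Vnoise).
DR = 20 * log10(5.98 / 0.0221)
DR = 20 * log10(270.59)
DR = 48.65 dB

48.65 dB


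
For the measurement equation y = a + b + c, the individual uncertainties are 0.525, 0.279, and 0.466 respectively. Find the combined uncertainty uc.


For a sum of independent quantities, uc = sqrt(u1^2 + u2^2 + u3^2).
uc = sqrt(0.525^2 + 0.279^2 + 0.466^2)
uc = sqrt(0.275625 + 0.077841 + 0.217156)
uc = 0.7554

0.7554


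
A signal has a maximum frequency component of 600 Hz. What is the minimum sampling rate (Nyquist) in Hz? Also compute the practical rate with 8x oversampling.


By Nyquist theorem, fs_min = 2 * fmax.
fs_min = 2 * 600 = 1200 Hz
Practical rate = 8 * fs_min = 8 * 1200 = 9600 Hz

fs_min = 1200 Hz, fs_practical = 9600 Hz


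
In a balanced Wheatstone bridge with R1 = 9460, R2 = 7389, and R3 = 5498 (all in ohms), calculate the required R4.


At balance: R1*R4 = R2*R3, so R4 = R2*R3/R1.
R4 = 7389 * 5498 / 9460
R4 = 40624722 / 9460
R4 = 4294.37 ohm

4294.37 ohm


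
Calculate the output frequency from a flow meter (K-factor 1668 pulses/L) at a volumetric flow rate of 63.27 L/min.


Frequency = K * Q / 60 (converting L/min to L/s).
f = 1668 * 63.27 / 60
f = 105534.36 / 60
f = 1758.91 Hz

1758.91 Hz


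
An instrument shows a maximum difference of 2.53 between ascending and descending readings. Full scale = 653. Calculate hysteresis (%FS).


Hysteresis = (max difference / full scale) * 100%.
H = (2.53 / 653) * 100
H = 0.387 %FS

0.387 %FS


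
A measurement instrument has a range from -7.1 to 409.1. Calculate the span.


Span = upper range - lower range.
Span = 409.1 - (-7.1)
Span = 416.2

416.2


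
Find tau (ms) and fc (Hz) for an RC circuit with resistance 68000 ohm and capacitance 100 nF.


Time constant: tau = R * C.
tau = 68000 * 1.00e-07 = 0.0068 s
tau = 6.8 ms
Cutoff frequency: fc = 1 / (2*pi*R*C).
fc = 1 / (2*pi*0.0068) = 23.41 Hz

tau = 6.8 ms, fc = 23.41 Hz


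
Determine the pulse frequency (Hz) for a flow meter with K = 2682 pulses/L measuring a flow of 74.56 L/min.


Frequency = K * Q / 60 (converting L/min to L/s).
f = 2682 * 74.56 / 60
f = 199969.92 / 60
f = 3332.83 Hz

3332.83 Hz


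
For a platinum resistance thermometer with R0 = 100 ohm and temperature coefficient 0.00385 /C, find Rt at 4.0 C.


The RTD equation: Rt = R0 * (1 + alpha * T).
Rt = 100 * (1 + 0.00385 * 4.0)
Rt = 100 * (1 + 0.0154)
Rt = 100 * 1.0154
Rt = 101.54 ohm

101.54 ohm


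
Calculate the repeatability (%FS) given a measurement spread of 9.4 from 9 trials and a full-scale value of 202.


Repeatability = (spread / full scale) * 100%.
R = (9.4 / 202) * 100
R = 4.653 %FS

4.653 %FS


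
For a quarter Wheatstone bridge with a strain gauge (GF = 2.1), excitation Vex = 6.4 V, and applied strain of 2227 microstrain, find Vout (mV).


Quarter bridge output: Vout = (GF * epsilon * Vex) / 4.
Vout = (2.1 * 2227e-6 * 6.4) / 4
Vout = 0.02993088 / 4 V
Vout = 0.00748272 V = 7.4827 mV

7.4827 mV


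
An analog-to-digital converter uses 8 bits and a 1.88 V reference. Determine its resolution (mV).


The resolution (LSB) of an ADC is Vref / 2^n.
LSB = 1.88 / 2^8
LSB = 1.88 / 256
LSB = 0.00734375 V = 7.34375 mV

7.34375 mV


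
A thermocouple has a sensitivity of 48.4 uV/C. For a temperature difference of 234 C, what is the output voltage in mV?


The thermocouple output V = sensitivity * dT.
V = 48.4 uV/C * 234 C
V = 11325.6 uV
V = 11.326 mV

11.326 mV


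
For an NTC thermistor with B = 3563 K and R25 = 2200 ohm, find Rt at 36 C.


NTC thermistor equation: Rt = R25 * exp(B * (1/T - 1/T25)).
T in Kelvin: 309.15 K, T25 = 298.15 K
1/T - 1/T25 = 1/309.15 - 1/298.15 = -0.00011934
B * (1/T - 1/T25) = 3563 * -0.00011934 = -0.4252
Rt = 2200 * exp(-0.4252) = 1438.0 ohm

1438.0 ohm


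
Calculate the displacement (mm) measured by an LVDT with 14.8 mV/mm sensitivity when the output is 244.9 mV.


Displacement = Vout / sensitivity.
d = 244.9 / 14.8
d = 16.547 mm

16.547 mm


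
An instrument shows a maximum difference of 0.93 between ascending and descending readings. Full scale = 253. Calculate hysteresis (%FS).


Hysteresis = (max difference / full scale) * 100%.
H = (0.93 / 253) * 100
H = 0.368 %FS

0.368 %FS


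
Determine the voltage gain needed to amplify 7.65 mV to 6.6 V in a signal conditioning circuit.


Gain = Vout / Vin (converting to same units).
G = 6.6 V / 7.65 mV
G = 6600.0 mV / 7.65 mV
G = 862.75

862.75


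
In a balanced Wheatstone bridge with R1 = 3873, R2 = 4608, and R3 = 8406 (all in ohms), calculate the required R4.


At balance: R1*R4 = R2*R3, so R4 = R2*R3/R1.
R4 = 4608 * 8406 / 3873
R4 = 38734848 / 3873
R4 = 10001.25 ohm

10001.25 ohm


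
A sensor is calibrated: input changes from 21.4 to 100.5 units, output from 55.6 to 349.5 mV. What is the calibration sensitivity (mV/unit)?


Sensitivity = (y2 - y1) / (x2 - x1).
S = (349.5 - 55.6) / (100.5 - 21.4)
S = 293.9 / 79.1
S = 3.7155 mV/unit

3.7155 mV/unit


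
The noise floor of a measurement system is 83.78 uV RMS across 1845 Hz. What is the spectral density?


Noise spectral density = Vrms / sqrt(BW).
NSD = 83.78 / sqrt(1845)
NSD = 83.78 / 42.9535
NSD = 1.9505 uV/sqrt(Hz)

1.9505 uV/sqrt(Hz)


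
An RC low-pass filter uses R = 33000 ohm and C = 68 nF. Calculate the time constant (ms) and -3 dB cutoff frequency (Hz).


Time constant: tau = R * C.
tau = 33000 * 6.80e-08 = 0.002244 s
tau = 2.244 ms
Cutoff frequency: fc = 1 / (2*pi*R*C).
fc = 1 / (2*pi*0.002244) = 70.92 Hz

tau = 2.244 ms, fc = 70.92 Hz


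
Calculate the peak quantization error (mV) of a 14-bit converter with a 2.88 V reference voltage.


The maximum quantization error is +/- LSB/2.
LSB = Vref / 2^n = 2.88 / 16384 = 0.00017578 V
Max error = LSB / 2 = 0.00017578 / 2 = 8.789e-05 V
Max error = 0.0879 mV

0.0879 mV


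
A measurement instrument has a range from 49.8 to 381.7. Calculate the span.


Span = upper range - lower range.
Span = 381.7 - (49.8)
Span = 331.9

331.9


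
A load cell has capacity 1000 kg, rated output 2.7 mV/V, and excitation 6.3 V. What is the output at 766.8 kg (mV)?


Vout = rated_output * Vex * (load / capacity).
Vout = 2.7 * 6.3 * (766.8 / 1000)
Vout = 2.7 * 6.3 * 0.7668
Vout = 13.043 mV

13.043 mV


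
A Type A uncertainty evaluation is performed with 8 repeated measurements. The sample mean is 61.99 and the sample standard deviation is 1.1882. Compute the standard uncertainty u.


The standard uncertainty for Type A evaluation is u = s / sqrt(n).
u = 1.1882 / sqrt(8)
u = 1.1882 / 2.8284
u = 0.4201

0.4201


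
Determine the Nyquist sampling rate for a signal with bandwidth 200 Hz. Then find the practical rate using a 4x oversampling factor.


By Nyquist theorem, fs_min = 2 * fmax.
fs_min = 2 * 200 = 400 Hz
Practical rate = 4 * fs_min = 4 * 400 = 1600 Hz

fs_min = 400 Hz, fs_practical = 1600 Hz


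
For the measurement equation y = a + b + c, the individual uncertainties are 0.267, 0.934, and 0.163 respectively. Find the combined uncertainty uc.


For a sum of independent quantities, uc = sqrt(u1^2 + u2^2 + u3^2).
uc = sqrt(0.267^2 + 0.934^2 + 0.163^2)
uc = sqrt(0.071289 + 0.872356 + 0.026569)
uc = 0.985

0.985


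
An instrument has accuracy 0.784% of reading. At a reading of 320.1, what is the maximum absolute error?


Absolute error = (accuracy% / 100) * reading.
Error = (0.784 / 100) * 320.1
Error = 0.00784 * 320.1
Error = 2.5096

2.5096


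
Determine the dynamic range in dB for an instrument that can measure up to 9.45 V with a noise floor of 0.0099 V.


Dynamic range = 20 * log10(Vmax / Vnoise).
DR = 20 * log10(9.45 / 0.0099)
DR = 20 * log10(954.55)
DR = 59.6 dB

59.6 dB


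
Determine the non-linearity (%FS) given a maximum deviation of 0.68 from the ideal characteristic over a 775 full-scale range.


Linearity error = (max deviation / full scale) * 100%.
Linearity = (0.68 / 775) * 100
Linearity = 0.088 %FS

0.088 %FS


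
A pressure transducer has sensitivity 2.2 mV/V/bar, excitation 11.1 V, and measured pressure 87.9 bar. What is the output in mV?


Output = sensitivity * Vex * P.
Vout = 2.2 * 11.1 * 87.9
Vout = 24.42 * 87.9
Vout = 2146.52 mV

2146.52 mV


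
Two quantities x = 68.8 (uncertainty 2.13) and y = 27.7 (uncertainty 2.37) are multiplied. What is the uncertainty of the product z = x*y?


For a product z = x*y, the relative uncertainty is:
uz/z = sqrt((ux/x)^2 + (uy/y)^2)
Relative uncertainties: ux/x = 2.13/68.8 = 0.030959
uy/y = 2.37/27.7 = 0.08556
z = 68.8 * 27.7 = 1905.8
uz = 1905.8 * sqrt(0.030959^2 + 0.08556^2) = 173.402

173.402


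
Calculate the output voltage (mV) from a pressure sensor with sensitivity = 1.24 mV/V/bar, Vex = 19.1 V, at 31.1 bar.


Output = sensitivity * Vex * P.
Vout = 1.24 * 19.1 * 31.1
Vout = 23.684 * 31.1
Vout = 736.57 mV

736.57 mV


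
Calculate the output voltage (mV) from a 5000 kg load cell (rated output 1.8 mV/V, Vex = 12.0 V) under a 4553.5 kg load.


Vout = rated_output * Vex * (load / capacity).
Vout = 1.8 * 12.0 * (4553.5 / 5000)
Vout = 1.8 * 12.0 * 0.9107
Vout = 19.671 mV

19.671 mV


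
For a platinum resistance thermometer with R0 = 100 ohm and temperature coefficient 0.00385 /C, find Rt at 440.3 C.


The RTD equation: Rt = R0 * (1 + alpha * T).
Rt = 100 * (1 + 0.00385 * 440.3)
Rt = 100 * (1 + 1.695155)
Rt = 100 * 2.695155
Rt = 269.516 ohm

269.516 ohm


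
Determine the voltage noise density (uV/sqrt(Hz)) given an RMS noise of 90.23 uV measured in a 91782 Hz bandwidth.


Noise spectral density = Vrms / sqrt(BW).
NSD = 90.23 / sqrt(91782)
NSD = 90.23 / 302.9554
NSD = 0.2978 uV/sqrt(Hz)

0.2978 uV/sqrt(Hz)


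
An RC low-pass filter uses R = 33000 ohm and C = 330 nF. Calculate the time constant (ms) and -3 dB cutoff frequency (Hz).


Time constant: tau = R * C.
tau = 33000 * 3.30e-07 = 0.01089 s
tau = 10.89 ms
Cutoff frequency: fc = 1 / (2*pi*R*C).
fc = 1 / (2*pi*0.01089) = 14.61 Hz

tau = 10.89 ms, fc = 14.61 Hz


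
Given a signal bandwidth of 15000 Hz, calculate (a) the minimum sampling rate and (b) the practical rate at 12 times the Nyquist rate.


By Nyquist theorem, fs_min = 2 * fmax.
fs_min = 2 * 15000 = 30000 Hz
Practical rate = 12 * fs_min = 12 * 30000 = 360000 Hz

fs_min = 30000 Hz, fs_practical = 360000 Hz


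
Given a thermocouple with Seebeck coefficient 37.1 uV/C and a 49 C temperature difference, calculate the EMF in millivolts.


The thermocouple output V = sensitivity * dT.
V = 37.1 uV/C * 49 C
V = 1817.9 uV
V = 1.818 mV

1.818 mV


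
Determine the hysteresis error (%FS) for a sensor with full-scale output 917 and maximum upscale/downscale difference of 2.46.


Hysteresis = (max difference / full scale) * 100%.
H = (2.46 / 917) * 100
H = 0.268 %FS

0.268 %FS


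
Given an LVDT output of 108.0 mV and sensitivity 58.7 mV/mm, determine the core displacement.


Displacement = Vout / sensitivity.
d = 108.0 / 58.7
d = 1.84 mm

1.84 mm


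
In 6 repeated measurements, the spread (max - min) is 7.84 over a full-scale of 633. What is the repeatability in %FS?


Repeatability = (spread / full scale) * 100%.
R = (7.84 / 633) * 100
R = 1.239 %FS

1.239 %FS


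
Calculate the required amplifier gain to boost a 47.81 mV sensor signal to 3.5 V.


Gain = Vout / Vin (converting to same units).
G = 3.5 V / 47.81 mV
G = 3500.0 mV / 47.81 mV
G = 73.21

73.21


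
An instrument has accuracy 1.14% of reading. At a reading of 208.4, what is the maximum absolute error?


Absolute error = (accuracy% / 100) * reading.
Error = (1.14 / 100) * 208.4
Error = 0.0114 * 208.4
Error = 2.3758

2.3758


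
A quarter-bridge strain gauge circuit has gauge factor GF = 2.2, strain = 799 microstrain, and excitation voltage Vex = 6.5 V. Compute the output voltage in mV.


Quarter bridge output: Vout = (GF * epsilon * Vex) / 4.
Vout = (2.2 * 799e-6 * 6.5) / 4
Vout = 0.0114257 / 4 V
Vout = 0.00285643 V = 2.8564 mV

2.8564 mV


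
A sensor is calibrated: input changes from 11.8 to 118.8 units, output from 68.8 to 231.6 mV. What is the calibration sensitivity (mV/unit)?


Sensitivity = (y2 - y1) / (x2 - x1).
S = (231.6 - 68.8) / (118.8 - 11.8)
S = 162.8 / 107.0
S = 1.5215 mV/unit

1.5215 mV/unit


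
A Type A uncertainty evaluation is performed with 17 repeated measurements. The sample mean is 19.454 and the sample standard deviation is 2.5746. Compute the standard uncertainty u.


The standard uncertainty for Type A evaluation is u = s / sqrt(n).
u = 2.5746 / sqrt(17)
u = 2.5746 / 4.1231
u = 0.6244

0.6244


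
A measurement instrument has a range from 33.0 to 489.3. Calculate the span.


Span = upper range - lower range.
Span = 489.3 - (33.0)
Span = 456.3

456.3


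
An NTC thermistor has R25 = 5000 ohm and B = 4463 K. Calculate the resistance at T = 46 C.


NTC thermistor equation: Rt = R25 * exp(B * (1/T - 1/T25)).
T in Kelvin: 319.15 K, T25 = 298.15 K
1/T - 1/T25 = 1/319.15 - 1/298.15 = -0.00022069
B * (1/T - 1/T25) = 4463 * -0.00022069 = -0.985
Rt = 5000 * exp(-0.985) = 1867.3 ohm

1867.3 ohm


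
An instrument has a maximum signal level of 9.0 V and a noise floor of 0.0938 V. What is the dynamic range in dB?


Dynamic range = 20 * log10(Vmax / Vnoise).
DR = 20 * log10(9.0 / 0.0938)
DR = 20 * log10(95.95)
DR = 39.64 dB

39.64 dB


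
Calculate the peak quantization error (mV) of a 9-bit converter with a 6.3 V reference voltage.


The maximum quantization error is +/- LSB/2.
LSB = Vref / 2^n = 6.3 / 512 = 0.01230469 V
Max error = LSB / 2 = 0.01230469 / 2 = 0.00615234 V
Max error = 6.1523 mV

6.1523 mV


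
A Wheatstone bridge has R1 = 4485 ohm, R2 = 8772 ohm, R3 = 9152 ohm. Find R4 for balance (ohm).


At balance: R1*R4 = R2*R3, so R4 = R2*R3/R1.
R4 = 8772 * 9152 / 4485
R4 = 80281344 / 4485
R4 = 17899.97 ohm

17899.97 ohm


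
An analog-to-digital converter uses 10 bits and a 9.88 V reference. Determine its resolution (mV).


The resolution (LSB) of an ADC is Vref / 2^n.
LSB = 9.88 / 2^10
LSB = 9.88 / 1024
LSB = 0.00964844 V = 9.6484375 mV

9.6484375 mV


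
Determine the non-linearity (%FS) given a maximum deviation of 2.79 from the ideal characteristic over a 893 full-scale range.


Linearity error = (max deviation / full scale) * 100%.
Linearity = (2.79 / 893) * 100
Linearity = 0.312 %FS

0.312 %FS


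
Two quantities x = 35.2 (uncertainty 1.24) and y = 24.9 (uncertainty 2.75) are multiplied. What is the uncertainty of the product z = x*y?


For a product z = x*y, the relative uncertainty is:
uz/z = sqrt((ux/x)^2 + (uy/y)^2)
Relative uncertainties: ux/x = 1.24/35.2 = 0.035227
uy/y = 2.75/24.9 = 0.110442
z = 35.2 * 24.9 = 876.5
uz = 876.5 * sqrt(0.035227^2 + 0.110442^2) = 101.605

101.605


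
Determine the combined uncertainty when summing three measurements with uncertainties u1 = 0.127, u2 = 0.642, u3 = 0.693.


For a sum of independent quantities, uc = sqrt(u1^2 + u2^2 + u3^2).
uc = sqrt(0.127^2 + 0.642^2 + 0.693^2)
uc = sqrt(0.016129 + 0.412164 + 0.480249)
uc = 0.9532

0.9532


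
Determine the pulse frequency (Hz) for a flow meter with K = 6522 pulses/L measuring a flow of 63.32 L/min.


Frequency = K * Q / 60 (converting L/min to L/s).
f = 6522 * 63.32 / 60
f = 412973.04 / 60
f = 6882.88 Hz

6882.88 Hz


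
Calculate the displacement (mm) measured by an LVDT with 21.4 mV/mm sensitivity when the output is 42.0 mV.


Displacement = Vout / sensitivity.
d = 42.0 / 21.4
d = 1.963 mm

1.963 mm
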